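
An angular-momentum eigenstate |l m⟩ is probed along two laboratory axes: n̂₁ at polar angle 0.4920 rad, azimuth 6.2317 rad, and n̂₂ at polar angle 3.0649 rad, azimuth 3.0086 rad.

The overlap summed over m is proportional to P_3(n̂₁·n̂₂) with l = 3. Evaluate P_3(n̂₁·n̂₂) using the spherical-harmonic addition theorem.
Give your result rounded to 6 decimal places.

-0.542042

Expand P_3 via completeness: Σ_{m} conj(Y_{3,m}) at Ω₁ times Y_{3,m} at Ω₂ —
  m=-3: Y*=(0.043458, -0.006766)  Y=(-0.000173, -0.000073)  product (-0.000008, -0.000002)
  m=-2: Y*=(0.199943, -0.020661)  Y=(-0.005771, -0.001572)  product (-0.001186, -0.000195)
  m=-1: Y*=(0.439745, -0.022660)  Y=(-0.097450, -0.013037)  product (-0.043149, -0.003525)
  m=+0: Y*=(0.290839, -0.000000)  Y=(-0.733238, 0.000000)  product (-0.213254, 0.000000)
  m=+1: Y*=(-0.439745, -0.022660)  Y=(0.097450, -0.013037)  product (-0.043149, 0.003525)
  m=+2: Y*=(0.199943, 0.020661)  Y=(-0.005771, 0.001572)  product (-0.001186, 0.000195)
  m=+3: Y*=(-0.043458, -0.006766)  Y=(0.000173, -0.000073)  product (-0.000008, 0.000002)
Σ over m = (-0.301940, -0.000000); ×(4π/7) → (-0.542042, -0.000000). Real part: -0.542042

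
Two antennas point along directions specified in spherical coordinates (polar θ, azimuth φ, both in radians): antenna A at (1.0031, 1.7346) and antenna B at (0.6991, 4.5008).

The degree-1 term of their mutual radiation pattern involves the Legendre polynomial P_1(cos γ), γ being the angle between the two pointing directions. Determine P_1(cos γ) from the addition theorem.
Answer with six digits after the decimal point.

Expand P_1 via completeness: Σ_{m} conj(Y_{1,m}) at Ω₁ times Y_{1,m} at Ω₂ —
  [-1]  conj(Y_{1,-1})(Ω₁) = (-0.047503, 0.287401) ; Y_{1,-1}(Ω₂) = (-0.046694, 0.217377) ; Δ = (-0.060256, -0.023746)
  [+0]  conj(Y_{1,0})(Ω₁) = (0.262717, -0.000000) ; Y_{1,0}(Ω₂) = (0.373987, 0.000000) ; Δ = (0.098253, 0.000000)
  [+1]  conj(Y_{1,1})(Ω₁) = (0.047503, 0.287401) ; Y_{1,1}(Ω₂) = (0.046694, 0.217377) ; Δ = (-0.060256, 0.023746)
Total Σ_m = (-0.022260, 0.000000). Multiply by 4.188790: (-0.093242, 0.000000). P_1(cos γ) = -0.093242

-0.093242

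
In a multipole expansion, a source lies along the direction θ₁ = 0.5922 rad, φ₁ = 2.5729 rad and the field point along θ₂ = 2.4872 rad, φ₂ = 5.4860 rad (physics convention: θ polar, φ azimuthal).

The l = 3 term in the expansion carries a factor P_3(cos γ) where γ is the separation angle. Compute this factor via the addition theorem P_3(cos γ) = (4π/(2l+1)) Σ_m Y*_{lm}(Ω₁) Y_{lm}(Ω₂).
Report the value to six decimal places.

Summing Y*_{l m}(θ₁,φ₁)·Y_{l m}(θ₂,φ₂) over m ∈ [−3, 3]; prefactor 4π/(2·3+1) = 1.795196:
  term(m=-3) = -0.005285-0.004322i   from Y*(Ω₁)=+0.009786+0.071899i, Y(Ω₂)=-0.068840+0.064136i
  term(m=-2) = -0.071225-0.035022i   from Y*(Ω₁)=+0.110956-0.239772i, Y(Ω₂)=+0.007081-0.300331i
  term(m=-1) = -0.181273-0.042156i   from Y*(Ω₁)=-0.371209+0.237249i, Y(Ω₂)=+0.295177+0.302219i
  term(m=+0) = -0.005981+0.000000i   from Y*(Ω₁)=+0.136897-0.000000i, Y(Ω₂)=-0.043690+0.000000i
  term(m=+1) = -0.181273+0.042156i   from Y*(Ω₁)=+0.371209+0.237249i, Y(Ω₂)=-0.295177+0.302219i
  term(m=+2) = -0.071225+0.035022i   from Y*(Ω₁)=+0.110956+0.239772i, Y(Ω₂)=+0.007081+0.300331i
  term(m=+3) = -0.005285+0.004322i   from Y*(Ω₁)=-0.009786+0.071899i, Y(Ω₂)=+0.068840+0.064136i
Total Σ_m = -0.521549+0.000000i. Multiply by 1.795196: -0.936282+0.000000i. P_3(cos γ) = -0.936282

-0.936282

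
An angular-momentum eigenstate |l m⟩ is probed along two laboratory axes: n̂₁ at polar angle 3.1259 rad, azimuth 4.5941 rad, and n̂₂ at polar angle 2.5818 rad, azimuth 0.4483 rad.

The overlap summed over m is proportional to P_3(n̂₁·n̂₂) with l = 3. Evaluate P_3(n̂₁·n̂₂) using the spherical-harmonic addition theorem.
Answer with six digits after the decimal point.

0.232382

Addition theorem: P_3(cos γ) = (4π/7) Σ_m Y*_{lm}(Ω₁) Y_{lm}(Ω₂), m = −3…3:
  m=-3: Y*=+0.000001+0.000002i  Y=+0.013992-0.060884i  product +0.000000-0.000000i
  m=-2: Y*=+0.000245-0.000059i  Y=-0.152438+0.190761i  product -0.000026+0.000056i
  m=-1: Y*=-0.002393-0.020137i  Y=+0.400576-0.192661i  product -0.004838-0.007605i
  m=+0: Y*=-0.745801-0.000000i  Y=-0.186612+0.000000i  product +0.139175+0.000000i
  m=+1: Y*=+0.002393-0.020137i  Y=-0.400576-0.192661i  product -0.004838+0.007605i
  m=+2: Y*=+0.000245+0.000059i  Y=-0.152438-0.190761i  product -0.000026-0.000056i
  m=+3: Y*=-0.000001+0.000002i  Y=-0.013992-0.060884i  product +0.000000+0.000000i
Σ over m = +0.129447+0.000000i; ×(4π/7) → +0.232382+0.000000i. Real part: 0.232382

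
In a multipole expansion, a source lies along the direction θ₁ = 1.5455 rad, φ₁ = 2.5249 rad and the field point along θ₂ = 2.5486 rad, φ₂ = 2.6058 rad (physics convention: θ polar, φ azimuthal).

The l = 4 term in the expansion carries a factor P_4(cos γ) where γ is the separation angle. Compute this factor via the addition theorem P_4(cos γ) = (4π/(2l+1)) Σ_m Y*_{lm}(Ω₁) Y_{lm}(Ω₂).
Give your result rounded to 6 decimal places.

-0.341072

Addition theorem: P_4(cos γ) = (4π/9) Σ_m Y*_{lm}(Ω₁) Y_{lm}(Ω₂), m = −4…4:
  m=-4: Y*=-0.34510 - 0.27612j  Y=-0.02338 + 0.03628j  product 0.01809 - 0.00607j
  m=-3: Y*=0.00872 + 0.03040j  Y=-0.00663 + 0.18104j  product -0.00556 + 0.00138j
  m=-2: Y*=-0.11018 + 0.31405j  Y=0.19075 + 0.34982j  product -0.13088 + 0.02136j
  m=-1: Y*=0.02923 - 0.02072j  Y=0.34195 + 0.20302j  product 0.01420 - 0.00115j
  m=+0: Y*=0.31533 + 0.00000j  Y=-0.11410 + 0.00000j  product -0.03598 + 0.00000j
  m=+1: Y*=-0.02923 - 0.02072j  Y=-0.34195 + 0.20302j  product 0.01420 + 0.00115j
  m=+2: Y*=-0.11018 - 0.31405j  Y=0.19075 - 0.34982j  product -0.13088 - 0.02136j
  m=+3: Y*=-0.00872 + 0.03040j  Y=0.00663 + 0.18104j  product -0.00556 - 0.00138j
  m=+4: Y*=-0.34510 + 0.27612j  Y=-0.02338 - 0.03628j  product 0.01809 + 0.00607j
Total Σ_m = -0.24427 - 0.00000j. Multiply by 1.396263: -0.34107 - 0.00000j. P_4(cos γ) = -0.341072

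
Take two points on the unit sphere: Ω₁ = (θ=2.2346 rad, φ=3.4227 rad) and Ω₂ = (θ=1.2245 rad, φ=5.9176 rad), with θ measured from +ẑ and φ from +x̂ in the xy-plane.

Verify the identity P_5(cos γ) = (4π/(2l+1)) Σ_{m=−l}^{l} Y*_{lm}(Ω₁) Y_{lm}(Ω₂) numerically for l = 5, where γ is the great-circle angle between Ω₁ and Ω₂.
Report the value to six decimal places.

Addition theorem: P_5(cos γ) = (4π/11) Σ_m Y*_{lm}(Ω₁) Y_{lm}(Ω₂), m = −5…5:
  m=-5: (-0.023148, -0.138791) × (-0.086917, 0.330546) = (0.047889, 0.004412)  (running Σ = (0.047889, 0.004412))
  m=-4: (-0.150252, -0.313953) × (0.042214, 0.387706) = (0.115379, -0.071507)  (running Σ = (0.163268, -0.067095))
  m=-3: (-0.271640, -0.305084) × (0.004841, 0.009435) = (0.001564, -0.004040)  (running Σ = (0.164831, -0.071135))
  m=-2: (-0.076076, -0.047931) × (-0.247928, -0.222399) = (0.008202, 0.028803)  (running Σ = (0.173033, -0.042332))
  m=-1: (0.312264, 0.090167) × (-0.094013, -0.035988) = (-0.026112, -0.019715)  (running Σ = (0.146921, -0.062047))
  m=0: (0.179702, -0.000000) × (0.308504, 0.000000) = (0.055439, 0.000000)  (running Σ = (0.202359, -0.062047))
  m=1: (-0.312264, 0.090167) × (0.094013, -0.035988) = (-0.026112, 0.019715)  (running Σ = (0.176247, -0.042332))
  m=2: (-0.076076, 0.047931) × (-0.247928, 0.222399) = (0.008202, -0.028803)  (running Σ = (0.184449, -0.071135))
  m=3: (0.271640, -0.305084) × (-0.004841, 0.009435) = (0.001564, 0.004040)  (running Σ = (0.186013, -0.067095))
  m=4: (-0.150252, 0.313953) × (0.042214, -0.387706) = (0.115379, 0.071507)  (running Σ = (0.301391, 0.004412))
  m=5: (0.023148, -0.138791) × (0.086917, 0.330546) = (0.047889, -0.004412)  (running Σ = (0.349280, -0.000000))
Σ over m = (0.349280, -0.000000); ×(4π/11) → (0.399017, -0.000000). Real part: 0.399017

0.399017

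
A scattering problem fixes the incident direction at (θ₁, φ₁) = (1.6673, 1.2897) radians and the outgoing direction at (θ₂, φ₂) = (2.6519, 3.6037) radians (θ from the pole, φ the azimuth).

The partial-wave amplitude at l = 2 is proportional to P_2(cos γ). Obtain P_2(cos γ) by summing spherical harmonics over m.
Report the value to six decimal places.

-0.419435

Expand P_2 via completeness: Σ_{m} conj(Y_{2,m}) at Ω₁ times Y_{2,m} at Ω₂ —
  m=-2: Y*=-0.32379 + 0.20399j  Y=0.05148 - 0.06821j  product -0.00276 + 0.03259j
  m=-1: Y*=-0.02055 - 0.07118j  Y=0.28703 - 0.14296j  product -0.01608 - 0.01749j
  m=+0: Y*=-0.30661 + 0.00000j  Y=0.42146 + 0.00000j  product -0.12922 + 0.00000j
  m=+1: Y*=0.02055 - 0.07118j  Y=-0.28703 - 0.14296j  product -0.01608 + 0.01749j
  m=+2: Y*=-0.32379 - 0.20399j  Y=0.05148 + 0.06821j  product -0.00276 - 0.03259j
Total Σ_m = -0.16689 + 0.00000j. Multiply by 2.513274: -0.41943 + 0.00000j. P_2(cos γ) = -0.419435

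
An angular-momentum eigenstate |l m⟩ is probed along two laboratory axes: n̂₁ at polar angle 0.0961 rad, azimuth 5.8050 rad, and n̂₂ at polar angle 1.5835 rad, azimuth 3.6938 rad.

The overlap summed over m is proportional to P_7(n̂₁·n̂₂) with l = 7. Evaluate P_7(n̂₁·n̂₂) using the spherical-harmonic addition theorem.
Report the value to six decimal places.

0.130985

Summing Y*_{l m}(θ₁,φ₁)·Y_{l m}(θ₂,φ₂) over m ∈ [−7, 7]; prefactor 4π/(2·7+1) = 0.837758:
  [-7]  conj(Y_{7,-7})(Ω₁) = -0.000000+0.000000i ; Y_{7,-7}(Ω₂) = +0.374446-0.330980i ; Δ = -0.000000+0.000000i
  [-6]  conj(Y_{7,-6})(Ω₁) = -0.000001-0.000000i ; Y_{7,-6}(Ω₂) = +0.023407-0.004058i ; Δ = -0.000000-0.000000i
  [-5]  conj(Y_{7,-5})(Ω₁) = -0.000026-0.000024i ; Y_{7,-5}(Ω₂) = -0.339826-0.135950i ; Δ = +0.000006+0.000012i
  [-4]  conj(Y_{7,-4})(Ω₁) = -0.000205-0.000576i ; Y_{7,-4}(Ω₂) = -0.016641-0.022442i ; Δ = -0.000010+0.000014i
  [-3]  conj(Y_{7,-3})(Ω₁) = +0.001035-0.007551i ; Y_{7,-3}(Ω₂) = +0.028343+0.329425i ; Δ = +0.002517+0.000127i
  [-2]  conj(Y_{7,-2})(Ω₁) = +0.038347-0.054352i ; Y_{7,-2}(Ω₂) = -0.013388+0.026593i ; Δ = +0.000932+0.001747i
  [-1]  conj(Y_{7,-1})(Ω₁) = +0.326970-0.169471i ; Y_{7,-1}(Ω₂) = +0.270696-0.166788i ; Δ = +0.060244-0.100410i
  [+0]  conj(Y_{7,0})(Ω₁) = +0.955738-0.000000i ; Y_{7,0}(Ω₂) = +0.030316+0.000000i ; Δ = +0.028974+0.000000i
  [+1]  conj(Y_{7,1})(Ω₁) = -0.326970-0.169471i ; Y_{7,1}(Ω₂) = -0.270696-0.166788i ; Δ = +0.060244+0.100410i
  [+2]  conj(Y_{7,2})(Ω₁) = +0.038347+0.054352i ; Y_{7,2}(Ω₂) = -0.013388-0.026593i ; Δ = +0.000932-0.001747i
  [+3]  conj(Y_{7,3})(Ω₁) = -0.001035-0.007551i ; Y_{7,3}(Ω₂) = -0.028343+0.329425i ; Δ = +0.002517-0.000127i
  [+4]  conj(Y_{7,4})(Ω₁) = -0.000205+0.000576i ; Y_{7,4}(Ω₂) = -0.016641+0.022442i ; Δ = -0.000010-0.000014i
  [+5]  conj(Y_{7,5})(Ω₁) = +0.000026-0.000024i ; Y_{7,5}(Ω₂) = +0.339826-0.135950i ; Δ = +0.000006-0.000012i
  [+6]  conj(Y_{7,6})(Ω₁) = -0.000001+0.000000i ; Y_{7,6}(Ω₂) = +0.023407+0.004058i ; Δ = -0.000000+0.000000i
  [+7]  conj(Y_{7,7})(Ω₁) = +0.000000+0.000000i ; Y_{7,7}(Ω₂) = -0.374446-0.330980i ; Δ = -0.000000-0.000000i
Total Σ_m = +0.156352+0.000000i. Multiply by 0.837758: +0.130985+0.000000i. P_7(cos γ) = 0.130985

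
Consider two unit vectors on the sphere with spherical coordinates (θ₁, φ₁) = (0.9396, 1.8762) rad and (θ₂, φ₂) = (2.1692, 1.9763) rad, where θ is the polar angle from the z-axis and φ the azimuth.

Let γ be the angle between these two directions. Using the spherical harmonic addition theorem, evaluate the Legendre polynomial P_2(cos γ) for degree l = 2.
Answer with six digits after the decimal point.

-0.335385

Term-by-term m-sum for l=2 (normalisation 4π/5 = 2.513274):
  term(m=-2) = 0.06506 - 0.01320j   from Y*(Ω₁)=-0.20624 - 0.14439j, Y(Ω₂)=-0.18163 + 0.19117j
  term(m=-1) = -0.13168 + 0.01323j   from Y*(Ω₁)=-0.11066 + 0.35102j, Y(Ω₂)=0.14185 + 0.33041j
  term(m=+0) = -0.00021 + 0.00000j   from Y*(Ω₁)=0.01410 + 0.00000j, Y(Ω₂)=-0.01514 + 0.00000j
  term(m=+1) = -0.13168 - 0.01323j   from Y*(Ω₁)=0.11066 + 0.35102j, Y(Ω₂)=-0.14185 + 0.33041j
  term(m=+2) = 0.06506 + 0.01320j   from Y*(Ω₁)=-0.20624 + 0.14439j, Y(Ω₂)=-0.18163 - 0.19117j
Accumulated sum -0.13345 + 0.00000j; after 4π/(2l+1) scaling, -0.33538 + 0.00000j ⇒ P_2 = -0.335385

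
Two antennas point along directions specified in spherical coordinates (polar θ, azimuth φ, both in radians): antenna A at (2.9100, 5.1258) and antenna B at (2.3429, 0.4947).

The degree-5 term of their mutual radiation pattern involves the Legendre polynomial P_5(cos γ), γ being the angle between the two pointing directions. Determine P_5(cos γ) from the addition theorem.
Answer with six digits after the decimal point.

Term-by-term m-sum for l=5 (normalisation 4π/11 = 1.142397):
  m=-5: 0.00026 + 0.00014j × -0.06877 - 0.05427j = -0.00001 - 0.00002j  (running Σ = -0.00001 - 0.00002j)
  m=-4: 0.00033 - 0.00395j × 0.10704 + 0.24763j = 0.00101 - 0.00034j  (running Σ = 0.00100 - 0.00037j)
  m=-3: -0.02978 + 0.01022j × 0.03724 - 0.42843j = 0.00327 + 0.01314j  (running Σ = 0.00427 + 0.01277j)
  m=-2: 0.10840 + 0.11778j × -0.15336 + 0.23336j = -0.04411 + 0.00723j  (running Σ = -0.03984 + 0.02001j)
  m=-1: 0.19442 - 0.44318j × -0.16951 + 0.09144j = 0.00757 + 0.09290j  (running Σ = -0.03227 + 0.11291j)
  m=0: -0.59471 + 0.00000j × 0.33826 + 0.00000j = -0.20116 + 0.00000j  (running Σ = -0.23343 + 0.11291j)
  m=1: -0.19442 - 0.44318j × 0.16951 + 0.09144j = 0.00757 - 0.09290j  (running Σ = -0.22586 + 0.02001j)
  m=2: 0.10840 - 0.11778j × -0.15336 - 0.23336j = -0.04411 - 0.00723j  (running Σ = -0.26997 + 0.01277j)
  m=3: 0.02978 + 0.01022j × -0.03724 - 0.42843j = 0.00327 - 0.01314j  (running Σ = -0.26670 - 0.00037j)
  m=4: 0.00033 + 0.00395j × 0.10704 - 0.24763j = 0.00101 + 0.00034j  (running Σ = -0.26569 - 0.00002j)
  m=5: -0.00026 + 0.00014j × 0.06877 - 0.05427j = -0.00001 + 0.00002j  (running Σ = -0.26570 + 0.00000j)
Accumulated sum -0.26570 + 0.00000j; after 4π/(2l+1) scaling, -0.30353 + 0.00000j ⇒ P_5 = -0.303534

-0.303534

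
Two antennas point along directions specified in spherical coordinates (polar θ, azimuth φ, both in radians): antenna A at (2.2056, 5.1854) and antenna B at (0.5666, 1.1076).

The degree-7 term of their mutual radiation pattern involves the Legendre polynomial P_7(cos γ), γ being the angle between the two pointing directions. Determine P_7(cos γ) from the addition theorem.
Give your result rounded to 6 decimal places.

Term-by-term m-sum for l=7 (normalisation 4π/15 = 0.837758):
  [-7]  conj(Y_{7,-7})(Ω₁) = +0.018507-0.108148i ; Y_{7,-7}(Ω₂) = +0.000646-0.006387i ; Δ = -0.000679-0.000188i
  [-6]  conj(Y_{7,-6})(Ω₁) = -0.288537+0.090371i ; Y_{7,-6}(Ω₂) = +0.035303-0.013386i ; Δ = -0.008977+0.007053i
  [-5]  conj(Y_{7,-5})(Ω₁) = +0.310850+0.316408i ; Y_{7,-5}(Ω₂) = +0.099189+0.091516i ; Δ = +0.001876+0.059832i
  [-4]  conj(Y_{7,-4})(Ω₁) = +0.090781-0.272800i ; Y_{7,-4}(Ω₂) = -0.089456+0.308778i ; Δ = +0.076114+0.052435i
  [-3]  conj(Y_{7,-3})(Ω₁) = +0.144156-0.022047i ; Y_{7,-3}(Ω₂) = -0.479384+0.087831i ; Δ = -0.067170+0.023230i
  [-2]  conj(Y_{7,-2})(Ω₁) = -0.211062-0.292678i ; Y_{7,-2}(Ω₂) = -0.209332-0.278585i ; Δ = -0.037354+0.120065i
  [-1]  conj(Y_{7,-1})(Ω₁) = -0.001975+0.003858i ; Y_{7,-1}(Ω₂) = -0.076320+0.152812i ; Δ = -0.000439-0.000596i
  [+0]  conj(Y_{7,0})(Ω₁) = -0.353487-0.000000i ; Y_{7,0}(Ω₂) = -0.413946+0.000000i ; Δ = +0.146324+0.000000i
  [+1]  conj(Y_{7,1})(Ω₁) = +0.001975+0.003858i ; Y_{7,1}(Ω₂) = +0.076320+0.152812i ; Δ = -0.000439+0.000596i
  [+2]  conj(Y_{7,2})(Ω₁) = -0.211062+0.292678i ; Y_{7,2}(Ω₂) = -0.209332+0.278585i ; Δ = -0.037354-0.120065i
  [+3]  conj(Y_{7,3})(Ω₁) = -0.144156-0.022047i ; Y_{7,3}(Ω₂) = +0.479384+0.087831i ; Δ = -0.067170-0.023230i
  [+4]  conj(Y_{7,4})(Ω₁) = +0.090781+0.272800i ; Y_{7,4}(Ω₂) = -0.089456-0.308778i ; Δ = +0.076114-0.052435i
  [+5]  conj(Y_{7,5})(Ω₁) = -0.310850+0.316408i ; Y_{7,5}(Ω₂) = -0.099189+0.091516i ; Δ = +0.001876-0.059832i
  [+6]  conj(Y_{7,6})(Ω₁) = -0.288537-0.090371i ; Y_{7,6}(Ω₂) = +0.035303+0.013386i ; Δ = -0.008977-0.007053i
  [+7]  conj(Y_{7,7})(Ω₁) = -0.018507-0.108148i ; Y_{7,7}(Ω₂) = -0.000646-0.006387i ; Δ = -0.000679+0.000188i
Total Σ_m = +0.073070+0.000000i. Multiply by 0.837758: +0.061215+0.000000i. P_7(cos γ) = 0.061215

0.061215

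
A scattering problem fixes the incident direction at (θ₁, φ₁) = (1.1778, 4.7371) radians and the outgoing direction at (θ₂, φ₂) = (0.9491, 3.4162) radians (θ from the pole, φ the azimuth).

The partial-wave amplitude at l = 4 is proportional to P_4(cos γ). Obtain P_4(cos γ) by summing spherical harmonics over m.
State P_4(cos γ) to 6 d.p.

Addition theorem: P_4(cos γ) = (4π/9) Σ_m Y*_{lm}(Ω₁) Y_{lm}(Ω₂), m = −4…4:
  term(m=-4) = +0.033666-0.052383i   from Y*(Ω₁)=+0.320677+0.031801i, Y(Ω₂)=+0.087919-0.172071i
  term(m=-3) = -0.100822-0.108293i   from Y*(Ω₁)=-0.027986+0.376819i, Y(Ω₂)=-0.266048+0.287321i
  term(m=-2) = -0.002025+0.001106i   from Y*(Ω₁)=-0.007583-0.000375i, Y(Ω₂)=+0.259141-0.158601i
  term(m=-1) = +0.011444+0.044837i   from Y*(Ω₁)=-0.008160+0.330170i, Y(Ω₂)=+0.134860-0.037993i
  term(m=+0) = +0.022797+0.000000i   from Y*(Ω₁)=-0.068435-0.000000i, Y(Ω₂)=-0.333125+0.000000i
  term(m=+1) = +0.011444-0.044837i   from Y*(Ω₁)=+0.008160+0.330170i, Y(Ω₂)=-0.134860-0.037993i
  term(m=+2) = -0.002025-0.001106i   from Y*(Ω₁)=-0.007583+0.000375i, Y(Ω₂)=+0.259141+0.158601i
  term(m=+3) = -0.100822+0.108293i   from Y*(Ω₁)=+0.027986+0.376819i, Y(Ω₂)=+0.266048+0.287321i
  term(m=+4) = +0.033666+0.052383i   from Y*(Ω₁)=+0.320677-0.031801i, Y(Ω₂)=+0.087919+0.172071i
Σ over m = -0.092678+0.000000i; ×(4π/9) → -0.129403+0.000000i. Real part: -0.129403

-0.129403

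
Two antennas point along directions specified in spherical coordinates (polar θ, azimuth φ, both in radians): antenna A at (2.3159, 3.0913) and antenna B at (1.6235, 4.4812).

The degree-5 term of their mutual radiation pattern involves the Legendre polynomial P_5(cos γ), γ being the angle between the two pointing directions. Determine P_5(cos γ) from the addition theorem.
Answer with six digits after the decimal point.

Addition theorem: P_5(cos γ) = (4π/11) Σ_m Y*_{lm}(Ω₁) Y_{lm}(Ω₂), m = −5…5:
  [-5]  conj(Y_{5,-5})(Ω₁) = -0.09644 + 0.02478j ; Y_{5,-5}(Ω₂) = -0.42182 + 0.18578j ; Δ = 0.03608 - 0.02837j
  [-4]  conj(Y_{5,-4})(Ω₁) = -0.28461 + 0.05804j ; Y_{5,-4}(Ω₂) = -0.04629 - 0.06139j ; Δ = 0.01674 + 0.01479j
  [-3]  conj(Y_{5,-3})(Ω₁) = -0.42614 + 0.06479j ; Y_{5,-3}(Ω₂) = -0.21474 + 0.25830j ; Δ = 0.07477 - 0.12398j
  [-2]  conj(Y_{5,-2})(Ω₁) = -0.23425 + 0.02364j ; Y_{5,-2}(Ω₂) = -0.07902 - 0.03938j ; Δ = 0.01944 + 0.00736j
  [-1]  conj(Y_{5,-1})(Ω₁) = 0.23458 - 0.01181j ; Y_{5,-1}(Ω₂) = -0.07045 + 0.29928j ; Δ = -0.01299 + 0.07104j
  [+0]  conj(Y_{5,0})(Ω₁) = 0.30658 + 0.00000j ; Y_{5,0}(Ω₂) = -0.09122 + 0.00000j ; Δ = -0.02797 + 0.00000j
  [+1]  conj(Y_{5,1})(Ω₁) = -0.23458 - 0.01181j ; Y_{5,1}(Ω₂) = 0.07045 + 0.29928j ; Δ = -0.01299 - 0.07104j
  [+2]  conj(Y_{5,2})(Ω₁) = -0.23425 - 0.02364j ; Y_{5,2}(Ω₂) = -0.07902 + 0.03938j ; Δ = 0.01944 - 0.00736j
  [+3]  conj(Y_{5,3})(Ω₁) = 0.42614 + 0.06479j ; Y_{5,3}(Ω₂) = 0.21474 + 0.25830j ; Δ = 0.07477 + 0.12398j
  [+4]  conj(Y_{5,4})(Ω₁) = -0.28461 - 0.05804j ; Y_{5,4}(Ω₂) = -0.04629 + 0.06139j ; Δ = 0.01674 - 0.01479j
  [+5]  conj(Y_{5,5})(Ω₁) = 0.09644 + 0.02478j ; Y_{5,5}(Ω₂) = 0.42182 + 0.18578j ; Δ = 0.03608 + 0.02837j
Accumulated sum 0.24011 - 0.00000j; after 4π/(2l+1) scaling, 0.27430 - 0.00000j ⇒ P_5 = 0.274300

0.274300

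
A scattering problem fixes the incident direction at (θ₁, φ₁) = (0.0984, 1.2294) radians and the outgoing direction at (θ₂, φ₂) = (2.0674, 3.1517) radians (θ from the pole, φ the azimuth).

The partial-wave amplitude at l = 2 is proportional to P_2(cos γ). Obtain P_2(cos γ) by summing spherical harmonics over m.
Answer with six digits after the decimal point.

Term-by-term m-sum for l=2 (normalisation 4π/5 = 2.513274):
  m=-2: Y*=-0.002892+0.002352i  Y=+0.298530-0.006036i  product -0.000849+0.000720i
  m=-1: Y*=+0.025287+0.071170i  Y=+0.323597-0.003271i  product +0.008416+0.022948i
  m=+0: Y*=+0.621651-0.000000i  Y=-0.100613+0.000000i  product -0.062546+0.000000i
  m=+1: Y*=-0.025287+0.071170i  Y=-0.323597-0.003271i  product +0.008416-0.022948i
  m=+2: Y*=-0.002892-0.002352i  Y=+0.298530+0.006036i  product -0.000849-0.000720i
Accumulated sum -0.047413-0.000000i; after 4π/(2l+1) scaling, -0.119162-0.000000i ⇒ P_2 = -0.119162

-0.119162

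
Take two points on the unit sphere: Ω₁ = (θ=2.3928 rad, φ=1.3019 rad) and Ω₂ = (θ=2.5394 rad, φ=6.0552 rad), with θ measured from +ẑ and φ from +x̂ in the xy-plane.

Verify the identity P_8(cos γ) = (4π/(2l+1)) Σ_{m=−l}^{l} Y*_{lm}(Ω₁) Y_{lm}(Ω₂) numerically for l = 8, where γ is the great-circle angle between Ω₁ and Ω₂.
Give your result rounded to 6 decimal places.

Summing Y*_{l m}(θ₁,φ₁)·Y_{l m}(θ₂,φ₂) over m ∈ [−8, 8]; prefactor 4π/(2·8+1) = 0.739198:
  [-8]  conj(Y_{8,-8})(Ω₁) = -0.01304 - 0.01988j ; Y_{8,-8}(Ω₂) = -0.00137 + 0.00529j ; Δ = 0.00012 - 0.00004j
  [-7]  conj(Y_{8,-7})(Ω₁) = 0.09740 - 0.03136j ; Y_{8,-7}(Ω₂) = 0.00080 - 0.03178j ; Δ = -0.00092 - 0.00312j
  [-6]  conj(Y_{8,-6})(Ω₁) = 0.01124 + 0.26383j ; Y_{8,-6}(Ω₂) = 0.02302 + 0.11190j ; Δ = -0.02926 + 0.00733j
  [-5]  conj(Y_{8,-5})(Ω₁) = -0.42844 - 0.09865j ; Y_{8,-5}(Ω₂) = -0.11731 - 0.25520j ; Δ = 0.02508 + 0.12091j
  [-4]  conj(Y_{8,-4})(Ω₁) = 0.19898 - 0.36842j ; Y_{8,-4}(Ω₂) = 0.28406 + 0.36687j ; Δ = 0.19169 - 0.03165j
  [-3]  conj(Y_{8,-3})(Ω₁) = 0.04046 + 0.03877j ; Y_{8,-3}(Ω₂) = -0.33770 - 0.27530j ; Δ = -0.00299 - 0.02423j
  [-2]  conj(Y_{8,-2})(Ω₁) = 0.30463 - 0.18169j ; Y_{8,-2}(Ω₂) = 0.02311 + 0.01133j ; Δ = 0.00910 - 0.00075j
  [-1]  conj(Y_{8,-1})(Ω₁) = 0.06293 + 0.22837j ; Y_{8,-1}(Ω₂) = 0.39467 + 0.09157j ; Δ = 0.00393 + 0.09590j
  [+0]  conj(Y_{8,0})(Ω₁) = 0.28966 + 0.00000j ; Y_{8,0}(Ω₂) = -0.16431 + 0.00000j ; Δ = -0.04760 + 0.00000j
  [+1]  conj(Y_{8,1})(Ω₁) = -0.06293 + 0.22837j ; Y_{8,1}(Ω₂) = -0.39467 + 0.09157j ; Δ = 0.00393 - 0.09590j
  [+2]  conj(Y_{8,2})(Ω₁) = 0.30463 + 0.18169j ; Y_{8,2}(Ω₂) = 0.02311 - 0.01133j ; Δ = 0.00910 + 0.00075j
  [+3]  conj(Y_{8,3})(Ω₁) = -0.04046 + 0.03877j ; Y_{8,3}(Ω₂) = 0.33770 - 0.27530j ; Δ = -0.00299 + 0.02423j
  [+4]  conj(Y_{8,4})(Ω₁) = 0.19898 + 0.36842j ; Y_{8,4}(Ω₂) = 0.28406 - 0.36687j ; Δ = 0.19169 + 0.03165j
  [+5]  conj(Y_{8,5})(Ω₁) = 0.42844 - 0.09865j ; Y_{8,5}(Ω₂) = 0.11731 - 0.25520j ; Δ = 0.02508 - 0.12091j
  [+6]  conj(Y_{8,6})(Ω₁) = 0.01124 - 0.26383j ; Y_{8,6}(Ω₂) = 0.02302 - 0.11190j ; Δ = -0.02926 - 0.00733j
  [+7]  conj(Y_{8,7})(Ω₁) = -0.09740 - 0.03136j ; Y_{8,7}(Ω₂) = -0.00080 - 0.03178j ; Δ = -0.00092 + 0.00312j
  [+8]  conj(Y_{8,8})(Ω₁) = -0.01304 + 0.01988j ; Y_{8,8}(Ω₂) = -0.00137 - 0.00529j ; Δ = 0.00012 + 0.00004j
Accumulated sum 0.34590 + 0.00000j; after 4π/(2l+1) scaling, 0.25569 + 0.00000j ⇒ P_8 = 0.255690

0.255690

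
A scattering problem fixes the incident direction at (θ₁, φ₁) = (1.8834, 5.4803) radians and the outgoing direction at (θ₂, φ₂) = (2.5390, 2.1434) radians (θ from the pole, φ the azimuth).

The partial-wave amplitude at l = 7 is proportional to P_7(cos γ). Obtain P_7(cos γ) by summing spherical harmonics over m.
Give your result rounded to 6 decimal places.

Term-by-term m-sum for l=7 (normalisation 4π/15 = 0.837758):
  [-7]  conj(Y_{7,-7})(Ω₁) = +0.278352+0.217366i ; Y_{7,-7}(Ω₂) = -0.007161-0.006082i ; Δ = -0.000671-0.003250i
  [-6]  conj(Y_{7,-6})(Ω₁) = -0.044729-0.424739i ; Y_{7,-6}(Ω₂) = -0.048906+0.014809i ; Δ = +0.008478+0.020110i
  [-5]  conj(Y_{7,-5})(Ω₁) = -0.042221+0.050334i ; Y_{7,-5}(Ω₂) = -0.046173+0.161437i ; Δ = -0.006176-0.009140i
  [-4]  conj(Y_{7,-4})(Ω₁) = -0.326765+0.022894i ; Y_{7,-4}(Ω₂) = +0.239492+0.273270i ; Δ = -0.084514-0.083812i
  [-3]  conj(Y_{7,-3})(Ω₁) = +0.139062+0.125186i ; Y_{7,-3}(Ω₂) = +0.479899-0.071065i ; Δ = +0.075632+0.050194i
  [-2]  conj(Y_{7,-2})(Ω₁) = +0.008951+0.255814i ; Y_{7,-2}(Ω₂) = +0.106313-0.234534i ; Δ = +0.060949+0.025097i
  [-1]  conj(Y_{7,-1})(Ω₁) = +0.156347-0.161913i ; Y_{7,-1}(Ω₂) = +0.142538+0.221110i ; Δ = +0.058086+0.011491i
  [+0]  conj(Y_{7,0})(Ω₁) = +0.231916-0.000000i ; Y_{7,0}(Ω₂) = +0.355065+0.000000i ; Δ = +0.082345+0.000000i
  [+1]  conj(Y_{7,1})(Ω₁) = -0.156347-0.161913i ; Y_{7,1}(Ω₂) = -0.142538+0.221110i ; Δ = +0.058086-0.011491i
  [+2]  conj(Y_{7,2})(Ω₁) = +0.008951-0.255814i ; Y_{7,2}(Ω₂) = +0.106313+0.234534i ; Δ = +0.060949-0.025097i
  [+3]  conj(Y_{7,3})(Ω₁) = -0.139062+0.125186i ; Y_{7,3}(Ω₂) = -0.479899-0.071065i ; Δ = +0.075632-0.050194i
  [+4]  conj(Y_{7,4})(Ω₁) = -0.326765-0.022894i ; Y_{7,4}(Ω₂) = +0.239492-0.273270i ; Δ = -0.084514+0.083812i
  [+5]  conj(Y_{7,5})(Ω₁) = +0.042221+0.050334i ; Y_{7,5}(Ω₂) = +0.046173+0.161437i ; Δ = -0.006176+0.009140i
  [+6]  conj(Y_{7,6})(Ω₁) = -0.044729+0.424739i ; Y_{7,6}(Ω₂) = -0.048906-0.014809i ; Δ = +0.008478-0.020110i
  [+7]  conj(Y_{7,7})(Ω₁) = -0.278352+0.217366i ; Y_{7,7}(Ω₂) = +0.007161-0.006082i ; Δ = -0.000671+0.003250i
Total Σ_m = +0.305911-0.000000i. Multiply by 0.837758: +0.256279-0.000000i. P_7(cos γ) = 0.256279

0.256279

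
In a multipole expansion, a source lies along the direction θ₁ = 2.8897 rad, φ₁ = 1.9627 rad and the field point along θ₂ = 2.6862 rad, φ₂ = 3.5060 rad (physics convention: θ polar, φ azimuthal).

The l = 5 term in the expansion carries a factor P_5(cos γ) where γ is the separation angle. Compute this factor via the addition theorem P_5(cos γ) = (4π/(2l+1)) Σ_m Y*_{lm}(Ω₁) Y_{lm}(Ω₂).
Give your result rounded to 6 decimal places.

Expand P_5 via completeness: Σ_{m} conj(Y_{5,m}) at Ω₁ times Y_{5,m} at Ω₂ —
  [-5]  conj(Y_{5,-5})(Ω₁) = -0.000413-0.000169i ; Y_{5,-5}(Ω₂) = +0.001899+0.007398i ; Δ = +0.000000-0.000003i
  [-4]  conj(Y_{5,-4})(Ω₁) = -0.000017-0.005485i ; Y_{5,-4}(Ω₂) = -0.005570+0.049007i ; Δ = +0.000269+0.000030i
  [-3]  conj(Y_{5,-3})(Ω₁) = +0.036784-0.015339i ; Y_{5,-3}(Ω₂) = -0.084670+0.163604i ; Δ = -0.000605+0.007317i
  [-2]  conj(Y_{5,-2})(Ω₁) = +0.130960+0.130544i ; Y_{5,-2}(Ω₂) = -0.311804+0.278374i ; Δ = -0.077174-0.004248i
  [-1]  conj(Y_{5,-1})(Ω₁) = -0.193355+0.467852i ; Y_{5,-1}(Ω₂) = -0.443481+0.169163i ; Δ = +0.006606-0.240192i
  [+0]  conj(Y_{5,0})(Ω₁) = -0.539617-0.000000i ; Y_{5,0}(Ω₂) = +0.049906+0.000000i ; Δ = -0.026930-0.000000i
  [+1]  conj(Y_{5,1})(Ω₁) = +0.193355+0.467852i ; Y_{5,1}(Ω₂) = +0.443481+0.169163i ; Δ = +0.006606+0.240192i
  [+2]  conj(Y_{5,2})(Ω₁) = +0.130960-0.130544i ; Y_{5,2}(Ω₂) = -0.311804-0.278374i ; Δ = -0.077174+0.004248i
  [+3]  conj(Y_{5,3})(Ω₁) = -0.036784-0.015339i ; Y_{5,3}(Ω₂) = +0.084670+0.163604i ; Δ = -0.000605-0.007317i
  [+4]  conj(Y_{5,4})(Ω₁) = -0.000017+0.005485i ; Y_{5,4}(Ω₂) = -0.005570-0.049007i ; Δ = +0.000269-0.000030i
  [+5]  conj(Y_{5,5})(Ω₁) = +0.000413-0.000169i ; Y_{5,5}(Ω₂) = -0.001899+0.007398i ; Δ = +0.000000+0.000003i
Σ over m = -0.168736+0.000000i; ×(4π/11) → -0.192764+0.000000i. Real part: -0.192764

-0.192764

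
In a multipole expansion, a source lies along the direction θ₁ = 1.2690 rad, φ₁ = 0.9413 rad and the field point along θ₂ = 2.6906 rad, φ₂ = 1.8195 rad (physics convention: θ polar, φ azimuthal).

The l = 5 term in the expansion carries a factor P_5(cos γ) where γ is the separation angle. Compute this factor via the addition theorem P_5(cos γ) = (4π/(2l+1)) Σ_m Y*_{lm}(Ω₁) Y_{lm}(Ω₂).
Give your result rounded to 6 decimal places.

Expand P_5 via completeness: Σ_{m} conj(Y_{5,m}) at Ω₁ times Y_{5,m} at Ω₂ —
  term(m=-5) = (-0.000849, 0.002551)   from Y*(Ω₁)=(-0.002169, -0.368303), Y(Ω₂)=(-0.006913, -0.002347)
  term(m=-4) = (0.016108, -0.006270)   from Y*(Ω₁)=(-0.294332, -0.211733), Y(Ω₂)=(-0.025966, 0.039982)
  term(m=-3) = (0.009717, 0.005397)   from Y*(Ω₁)=(0.058601, -0.019270), Y(Ω₂)=(0.122305, 0.132314)
  term(m=-2) = (-0.025811, -0.137464)   from Y*(Ω₁)=(0.103543, -0.321246), Y(Ω₂)=(0.364179, -0.197728)
  term(m=-1) = (-0.006840, 0.008244)   from Y*(Ω₁)=(-0.013138, -0.018038), Y(Ω₂)=(-0.118157, -0.465256)
  term(m=+0) = (0.012425, 0.000000)   from Y*(Ω₁)=(0.323539, -0.000000), Y(Ω₂)=(0.038402, 0.000000)
  term(m=+1) = (-0.006840, -0.008244)   from Y*(Ω₁)=(0.013138, -0.018038), Y(Ω₂)=(0.118157, -0.465256)
  term(m=+2) = (-0.025811, 0.137464)   from Y*(Ω₁)=(0.103543, 0.321246), Y(Ω₂)=(0.364179, 0.197728)
  term(m=+3) = (0.009717, -0.005397)   from Y*(Ω₁)=(-0.058601, -0.019270), Y(Ω₂)=(-0.122305, 0.132314)
  term(m=+4) = (0.016108, 0.006270)   from Y*(Ω₁)=(-0.294332, 0.211733), Y(Ω₂)=(-0.025966, -0.039982)
  term(m=+5) = (-0.000849, -0.002551)   from Y*(Ω₁)=(0.002169, -0.368303), Y(Ω₂)=(0.006913, -0.002347)
Total Σ_m = (-0.002926, 0.000000). Multiply by 1.142397: (-0.003343, 0.000000). P_5(cos γ) = -0.003343

-0.003343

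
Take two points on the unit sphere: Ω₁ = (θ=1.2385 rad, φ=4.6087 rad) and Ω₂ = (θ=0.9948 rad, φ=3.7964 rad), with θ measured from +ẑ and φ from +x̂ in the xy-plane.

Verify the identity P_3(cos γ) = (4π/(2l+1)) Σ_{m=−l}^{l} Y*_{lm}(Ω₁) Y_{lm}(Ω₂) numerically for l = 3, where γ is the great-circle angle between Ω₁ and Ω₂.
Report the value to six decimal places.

Summing Y*_{l m}(θ₁,φ₁)·Y_{l m}(θ₂,φ₂) over m ∈ [−3, 3]; prefactor 4π/(2·3+1) = 1.795196:
  m=-3: +0.107870+0.335516i × +0.094389+0.227279i = -0.066074+0.056186i  (running Σ = -0.066074+0.056186i)
  m=-2: -0.291526+0.061338i × +0.101096-0.378230i = -0.006272+0.116465i  (running Σ = -0.072346+0.172650i)
  m=-1: +0.014796+0.142182i × -0.103904+0.079780i = -0.012881-0.013593i  (running Σ = -0.085227+0.159057i)
  m=0: -0.300434-0.000000i × -0.308275+0.000000i = +0.092616+0.000000i  (running Σ = +0.007389+0.159057i)
  m=1: -0.014796+0.142182i × +0.103904+0.079780i = -0.012881+0.013593i  (running Σ = -0.005491+0.172650i)
  m=2: -0.291526-0.061338i × +0.101096+0.378230i = -0.006272-0.116465i  (running Σ = -0.011763+0.056186i)
  m=3: -0.107870+0.335516i × -0.094389+0.227279i = -0.066074-0.056186i  (running Σ = -0.077837+0.000000i)
Accumulated sum -0.077837+0.000000i; after 4π/(2l+1) scaling, -0.139733+0.000000i ⇒ P_3 = -0.139733

-0.139733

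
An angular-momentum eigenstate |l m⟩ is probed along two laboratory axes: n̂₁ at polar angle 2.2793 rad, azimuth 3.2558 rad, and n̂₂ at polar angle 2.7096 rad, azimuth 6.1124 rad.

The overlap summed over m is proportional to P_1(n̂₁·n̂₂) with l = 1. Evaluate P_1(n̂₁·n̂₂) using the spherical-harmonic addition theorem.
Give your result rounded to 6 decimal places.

Summing Y*_{l m}(θ₁,φ₁)·Y_{l m}(θ₂,φ₂) over m ∈ [−1, 1]; prefactor 4π/(2·1+1) = 4.188790:
  m=-1: -0.260637-0.029897i × +0.142547+0.024585i = -0.036418-0.010669i  (running Σ = -0.036418-0.010669i)
  m=0: -0.317933-0.000000i × -0.443716+0.000000i = +0.141072+0.000000i  (running Σ = +0.104654-0.010669i)
  m=1: +0.260637-0.029897i × -0.142547+0.024585i = -0.036418+0.010669i  (running Σ = +0.068236+0.000000i)
Accumulated sum +0.068236+0.000000i; after 4π/(2l+1) scaling, +0.285825+0.000000i ⇒ P_1 = 0.285825

0.285825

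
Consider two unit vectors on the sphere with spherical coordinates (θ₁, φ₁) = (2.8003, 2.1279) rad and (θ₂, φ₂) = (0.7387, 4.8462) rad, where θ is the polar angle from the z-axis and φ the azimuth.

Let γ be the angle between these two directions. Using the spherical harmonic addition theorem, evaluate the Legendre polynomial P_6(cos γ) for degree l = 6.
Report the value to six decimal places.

Expand P_6 via completeness: Σ_{m} conj(Y_{6,m}) at Ω₁ times Y_{6,m} at Ω₂ —
  m=-6: (0.000666, 0.000136) × (-0.031271, 0.032383) = (-0.000025, 0.000017)  (running Σ = (-0.000025, 0.000017))
  m=-5: (0.002309, 0.006209) × (0.106207, 0.134318) = (-0.000589, 0.000970)  (running Σ = (-0.000614, 0.000987))
  m=-4: (-0.023996, 0.031072) × (0.316206, -0.187505) = (-0.001762, 0.014324)  (running Σ = (-0.002376, 0.015311))
  m=-3: (-0.154979, -0.015630) × (-0.173078, -0.407738) = (0.020450, 0.065896)  (running Σ = (0.018075, 0.081207))
  m=-2: (-0.177546, -0.361448) × (-0.145424, 0.039875) = (0.040232, 0.045484)  (running Σ = (0.058307, 0.126691))
  m=-1: (0.300993, -0.483196) × (-0.042092, -0.312681) = (-0.163755, -0.073776)  (running Σ = (-0.105448, 0.052915))
  m=0: (0.101618, -0.000000) × (-0.254070, 0.000000) = (-0.025818, 0.000000)  (running Σ = (-0.131266, 0.052915))
  m=1: (-0.300993, -0.483196) × (0.042092, -0.312681) = (-0.163755, 0.073776)  (running Σ = (-0.295022, 0.126691))
  m=2: (-0.177546, 0.361448) × (-0.145424, -0.039875) = (0.040232, -0.045484)  (running Σ = (-0.254789, 0.081207))
  m=3: (0.154979, -0.015630) × (0.173078, -0.407738) = (0.020450, -0.065896)  (running Σ = (-0.234339, 0.015311))
  m=4: (-0.023996, -0.031072) × (0.316206, 0.187505) = (-0.001762, -0.014324)  (running Σ = (-0.236101, 0.000987))
  m=5: (-0.002309, 0.006209) × (-0.106207, 0.134318) = (-0.000589, -0.000970)  (running Σ = (-0.236689, 0.000017))
  m=6: (0.000666, -0.000136) × (-0.031271, -0.032383) = (-0.000025, -0.000017)  (running Σ = (-0.236715, -0.000000))
Total Σ_m = (-0.236715, -0.000000). Multiply by 0.966644: (-0.228819, -0.000000). P_6(cos γ) = -0.228819

-0.228819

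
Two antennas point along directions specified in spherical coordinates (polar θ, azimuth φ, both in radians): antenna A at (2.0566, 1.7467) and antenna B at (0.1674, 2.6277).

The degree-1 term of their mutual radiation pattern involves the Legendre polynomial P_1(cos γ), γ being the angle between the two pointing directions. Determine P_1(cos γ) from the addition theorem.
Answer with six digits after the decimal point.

Term-by-term m-sum for l=1 (normalisation 4π/3 = 4.188790):
  m=-1: -0.05347 + 0.30081j × -0.05013 - 0.02830j = 0.01119 - 0.01357j  (running Σ = 0.01119 - 0.01357j)
  m=0: -0.22814 + 0.00000j × 0.48177 + 0.00000j = -0.10991 + 0.00000j  (running Σ = -0.09872 - 0.01357j)
  m=1: 0.05347 + 0.30081j × 0.05013 - 0.02830j = 0.01119 + 0.01357j  (running Σ = -0.08753 + 0.00000j)
Σ over m = -0.08753 + 0.00000j; ×(4π/3) → -0.36663 + 0.00000j. Real part: -0.366627

-0.366627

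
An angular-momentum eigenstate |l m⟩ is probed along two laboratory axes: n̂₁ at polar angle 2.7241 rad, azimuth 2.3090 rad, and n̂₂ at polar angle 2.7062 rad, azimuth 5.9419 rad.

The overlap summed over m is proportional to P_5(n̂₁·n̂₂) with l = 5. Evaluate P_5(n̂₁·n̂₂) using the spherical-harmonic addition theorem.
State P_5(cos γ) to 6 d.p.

Expand P_5 via completeness: Σ_{m} conj(Y_{5,m}) at Ω₁ times Y_{5,m} at Ω₂ —
  m=-5: +0.002656-0.004338i × -0.000838+0.006138i = +0.000024+0.000020i  (running Σ = +0.000024+0.000020i)
  m=-4: +0.035620-0.006805i × -0.008599-0.041224i = -0.000587-0.001410i  (running Σ = -0.000562-0.001390i)
  m=-3: +0.120265+0.090258i × +0.086378+0.141858i = -0.002416+0.024857i  (running Σ = -0.002978+0.023467i)
  m=-2: +0.036170+0.382066i × -0.311022-0.252837i = +0.085351-0.127976i  (running Σ = +0.082373-0.104509i)
  m=-1: -0.346451+0.380798i × +0.468908+0.166548i = -0.225875+0.120858i  (running Σ = -0.143502+0.016349i)
  m=0: -0.053038-0.000000i × -0.003381+0.000000i = +0.000179+0.000000i  (running Σ = -0.143323+0.016349i)
  m=1: +0.346451+0.380798i × -0.468908+0.166548i = -0.225875-0.120858i  (running Σ = -0.369197-0.104509i)
  m=2: +0.036170-0.382066i × -0.311022+0.252837i = +0.085351+0.127976i  (running Σ = -0.283847+0.023467i)
  m=3: -0.120265+0.090258i × -0.086378+0.141858i = -0.002416-0.024857i  (running Σ = -0.286262-0.001390i)
  m=4: +0.035620+0.006805i × -0.008599+0.041224i = -0.000587+0.001410i  (running Σ = -0.286849+0.000020i)
  m=5: -0.002656-0.004338i × +0.000838+0.006138i = +0.000024-0.000020i  (running Σ = -0.286825-0.000000i)
Total Σ_m = -0.286825-0.000000i. Multiply by 1.142397: -0.327668-0.000000i. P_5(cos γ) = -0.327668

-0.327668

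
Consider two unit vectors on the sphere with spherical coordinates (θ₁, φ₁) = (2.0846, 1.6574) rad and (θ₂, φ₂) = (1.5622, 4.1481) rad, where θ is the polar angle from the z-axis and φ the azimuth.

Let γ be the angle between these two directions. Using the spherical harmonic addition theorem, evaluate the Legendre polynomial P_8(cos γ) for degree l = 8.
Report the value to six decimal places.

0.309514

Term-by-term m-sum for l=8 (normalisation 4π/17 = 0.739198):
  m=-8: Y*=+0.131225+0.108930i  Y=-0.101398-0.505201i  product +0.041726-0.077340i
  m=-7: Y*=-0.219361+0.316394i  Y=-0.012814+0.012237i  product -0.001061-0.006739i
  m=-6: Y*=-0.373959-0.213927i  Y=-0.364768-0.090867i  product +0.116969+0.112014i
  m=-5: Y*=+0.052379-0.113306i  Y=+0.006596+0.019894i  product +0.002600+0.000295i
  m=-4: Y*=-0.272299-0.098292i  Y=-0.213940+0.261147i  product +0.083924-0.050081i
  m=-3: Y*=+0.073202-0.275384i  Y=+0.022341+0.002741i  product +0.002390-0.005952i
  m=-2: Y*=-0.154902-0.027102i  Y=+0.137686+0.290789i  product -0.013447-0.048775i
  m=-1: Y*=+0.027602-0.317920i  Y=+0.012396-0.019585i  product -0.005884-0.004482i
  m=+0: Y*=-0.112606-0.000000i  Y=+0.317191+0.000000i  product -0.035718-0.000000i
  m=+1: Y*=-0.027602-0.317920i  Y=-0.012396-0.019585i  product -0.005884+0.004482i
  m=+2: Y*=-0.154902+0.027102i  Y=+0.137686-0.290789i  product -0.013447+0.048775i
  m=+3: Y*=-0.073202-0.275384i  Y=-0.022341+0.002741i  product +0.002390+0.005952i
  m=+4: Y*=-0.272299+0.098292i  Y=-0.213940-0.261147i  product +0.083924+0.050081i
  m=+5: Y*=-0.052379-0.113306i  Y=-0.006596+0.019894i  product +0.002600-0.000295i
  m=+6: Y*=-0.373959+0.213927i  Y=-0.364768+0.090867i  product +0.116969-0.112014i
  m=+7: Y*=+0.219361+0.316394i  Y=+0.012814+0.012237i  product -0.001061+0.006739i
  m=+8: Y*=+0.131225-0.108930i  Y=-0.101398+0.505201i  product +0.041726+0.077340i
Accumulated sum +0.418716+0.000000i; after 4π/(2l+1) scaling, +0.309514+0.000000i ⇒ P_8 = 0.309514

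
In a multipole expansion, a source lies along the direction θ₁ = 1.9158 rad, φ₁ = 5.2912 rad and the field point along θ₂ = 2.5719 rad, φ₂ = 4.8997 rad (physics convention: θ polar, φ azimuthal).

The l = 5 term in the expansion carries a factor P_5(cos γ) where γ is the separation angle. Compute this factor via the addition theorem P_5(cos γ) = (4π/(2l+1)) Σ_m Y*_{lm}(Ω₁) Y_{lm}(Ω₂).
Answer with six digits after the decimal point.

Term-by-term m-sum for l=5 (normalisation 4π/11 = 1.142397):
  [-5]  conj(Y_{5,-5})(Ω₁) = (0.083938, 0.332137) ; Y_{5,-5}(Ω₂) = (0.017067, 0.012555) ; Δ = (-0.002737, 0.006723)
  [-4]  conj(Y_{5,-4})(Ω₁) = (0.263792, -0.286333) ; Y_{5,-4}(Ω₂) = (-0.076591, 0.071244) ; Δ = (0.000195, 0.040724)
  [-3]  conj(Y_{5,-3})(Ω₁) = (-0.008365, -0.001398) ; Y_{5,-3}(Ω₂) = (-0.155659, -0.247217) ; Δ = (0.000956, 0.002286)
  [-2]  conj(Y_{5,-2})(Ω₁) = (-0.133879, -0.305374) ; Y_{5,-2}(Ω₂) = (0.435545, -0.171252) ; Δ = (-0.110606, -0.110077)
  [-1]  conj(Y_{5,-1})(Ω₁) = (-0.053846, 0.082399) ; Y_{5,-1}(Ω₂) = (0.052485, 0.276915) ; Δ = (-0.025644, -0.010586)
  [+0]  conj(Y_{5,0})(Ω₁) = (-0.309209, -0.000000) ; Y_{5,0}(Ω₂) = (0.291463, 0.000000) ; Δ = (-0.090123, -0.000000)
  [+1]  conj(Y_{5,1})(Ω₁) = (0.053846, 0.082399) ; Y_{5,1}(Ω₂) = (-0.052485, 0.276915) ; Δ = (-0.025644, 0.010586)
  [+2]  conj(Y_{5,2})(Ω₁) = (-0.133879, 0.305374) ; Y_{5,2}(Ω₂) = (0.435545, 0.171252) ; Δ = (-0.110606, 0.110077)
  [+3]  conj(Y_{5,3})(Ω₁) = (0.008365, -0.001398) ; Y_{5,3}(Ω₂) = (0.155659, -0.247217) ; Δ = (0.000956, -0.002286)
  [+4]  conj(Y_{5,4})(Ω₁) = (0.263792, 0.286333) ; Y_{5,4}(Ω₂) = (-0.076591, -0.071244) ; Δ = (0.000195, -0.040724)
  [+5]  conj(Y_{5,5})(Ω₁) = (-0.083938, 0.332137) ; Y_{5,5}(Ω₂) = (-0.017067, 0.012555) ; Δ = (-0.002737, -0.006723)
Total Σ_m = (-0.365794, 0.000000). Multiply by 1.142397: (-0.417882, 0.000000). P_5(cos γ) = -0.417882

-0.417882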